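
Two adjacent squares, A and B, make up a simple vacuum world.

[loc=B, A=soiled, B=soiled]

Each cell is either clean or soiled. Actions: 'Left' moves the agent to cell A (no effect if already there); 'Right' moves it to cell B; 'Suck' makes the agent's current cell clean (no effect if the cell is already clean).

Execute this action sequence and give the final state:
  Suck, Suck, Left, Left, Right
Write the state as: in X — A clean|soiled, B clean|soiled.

1. Suck → in B — A soiled, B clean
2. Suck → in B — A soiled, B clean
3. Left → in A — A soiled, B clean
4. Left → in A — A soiled, B clean
5. Right → in B — A soiled, B clean

in B — A soiled, B clean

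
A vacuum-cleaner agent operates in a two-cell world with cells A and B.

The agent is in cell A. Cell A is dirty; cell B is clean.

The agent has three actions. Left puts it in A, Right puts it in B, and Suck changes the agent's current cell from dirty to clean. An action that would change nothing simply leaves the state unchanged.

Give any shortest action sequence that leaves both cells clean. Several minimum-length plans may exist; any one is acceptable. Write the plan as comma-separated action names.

1) do Suck; now loc=A A=clean B=clean
min 1: A is dirty, one Suck

Suck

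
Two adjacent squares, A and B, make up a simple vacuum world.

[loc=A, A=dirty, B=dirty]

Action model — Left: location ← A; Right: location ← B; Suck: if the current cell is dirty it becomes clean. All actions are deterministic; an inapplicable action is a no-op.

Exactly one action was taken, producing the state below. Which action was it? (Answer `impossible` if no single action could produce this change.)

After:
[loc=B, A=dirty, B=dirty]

Right

try  Left: <A|dirty|dirty>
try Right: <B|dirty|dirty>  ← match
try  Suck: <A|clean|dirty>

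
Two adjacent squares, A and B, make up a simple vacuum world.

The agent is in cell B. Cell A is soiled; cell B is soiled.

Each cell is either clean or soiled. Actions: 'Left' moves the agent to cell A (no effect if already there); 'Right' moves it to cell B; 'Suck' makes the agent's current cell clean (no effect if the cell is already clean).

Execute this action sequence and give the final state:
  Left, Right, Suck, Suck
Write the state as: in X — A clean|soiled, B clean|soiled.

in B — A soiled, B clean

[1] after Left: in A — A soiled, B soiled
[2] after Right: in B — A soiled, B soiled
[3] after Suck: in B — A soiled, B clean
[4] after Suck: in B — A soiled, B clean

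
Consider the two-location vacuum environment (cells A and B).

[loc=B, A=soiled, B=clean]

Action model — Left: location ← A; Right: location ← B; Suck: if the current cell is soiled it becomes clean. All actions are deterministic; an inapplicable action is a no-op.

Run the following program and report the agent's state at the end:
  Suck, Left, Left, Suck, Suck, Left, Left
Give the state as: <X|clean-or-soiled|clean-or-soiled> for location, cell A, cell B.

<A|clean|clean>

Suck (#1): <B|soiled|clean>
Left (#2): <A|soiled|clean>
Left (#3): <A|soiled|clean>
Suck (#4): <A|clean|clean>
Suck (#5): <A|clean|clean>
Left (#6): <A|clean|clean>
Left (#7): <A|clean|clean>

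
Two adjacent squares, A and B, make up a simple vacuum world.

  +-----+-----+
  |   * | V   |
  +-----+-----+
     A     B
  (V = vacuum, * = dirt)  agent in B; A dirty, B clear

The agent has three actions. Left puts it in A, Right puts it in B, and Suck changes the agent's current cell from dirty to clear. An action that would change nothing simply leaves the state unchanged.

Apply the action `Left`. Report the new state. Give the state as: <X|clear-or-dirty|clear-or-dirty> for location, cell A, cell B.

<A|dirty|clear>

start: <B|dirty|clear>
Left (#1): <A|dirty|clear>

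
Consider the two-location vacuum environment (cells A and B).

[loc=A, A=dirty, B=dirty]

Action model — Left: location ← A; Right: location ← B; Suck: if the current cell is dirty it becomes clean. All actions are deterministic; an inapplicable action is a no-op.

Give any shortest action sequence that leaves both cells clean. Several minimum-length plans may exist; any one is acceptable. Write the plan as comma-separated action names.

Suck (#1): (A; A:clean, B:dirty)
Right (#2): (B; A:clean, B:dirty)
Suck (#3): (B; A:clean, B:clean)
min 3: Suck A + move + Suck B

Suck, Right, Suck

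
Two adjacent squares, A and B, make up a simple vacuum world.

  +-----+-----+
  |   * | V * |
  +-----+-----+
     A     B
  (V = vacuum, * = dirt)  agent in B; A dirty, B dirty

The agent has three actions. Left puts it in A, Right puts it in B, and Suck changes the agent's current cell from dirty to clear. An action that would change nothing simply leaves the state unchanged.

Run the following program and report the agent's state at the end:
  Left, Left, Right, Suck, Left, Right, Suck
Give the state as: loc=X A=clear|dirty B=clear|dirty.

loc=B A=dirty B=clear

1. Left → loc=A A=dirty B=dirty
2. Left → loc=A A=dirty B=dirty
3. Right → loc=B A=dirty B=dirty
4. Suck → loc=B A=dirty B=clear
5. Left → loc=A A=dirty B=clear
6. Right → loc=B A=dirty B=clear
7. Suck → loc=B A=dirty B=clear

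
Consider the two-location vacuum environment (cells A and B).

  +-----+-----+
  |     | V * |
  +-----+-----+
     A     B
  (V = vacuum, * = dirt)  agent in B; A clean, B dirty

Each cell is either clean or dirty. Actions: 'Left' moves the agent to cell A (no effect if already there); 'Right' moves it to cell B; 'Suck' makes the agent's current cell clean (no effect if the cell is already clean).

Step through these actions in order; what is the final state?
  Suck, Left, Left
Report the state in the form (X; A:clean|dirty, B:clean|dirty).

1) do Suck; now (B; A:clean, B:clean)
2) do Left; now (A; A:clean, B:clean)
3) do Left; now (A; A:clean, B:clean)

(A; A:clean, B:clean)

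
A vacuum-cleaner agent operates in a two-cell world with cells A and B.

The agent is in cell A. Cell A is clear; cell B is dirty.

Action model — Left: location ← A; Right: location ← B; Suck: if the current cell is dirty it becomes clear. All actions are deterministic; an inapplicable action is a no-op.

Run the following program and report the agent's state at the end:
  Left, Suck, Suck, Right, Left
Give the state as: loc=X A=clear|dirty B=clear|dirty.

step 1/5 (Left): loc=A A=clear B=dirty
step 2/5 (Suck): loc=A A=clear B=dirty
step 3/5 (Suck): loc=A A=clear B=dirty
step 4/5 (Right): loc=B A=clear B=dirty
step 5/5 (Left): loc=A A=clear B=dirty

loc=A A=clear B=dirty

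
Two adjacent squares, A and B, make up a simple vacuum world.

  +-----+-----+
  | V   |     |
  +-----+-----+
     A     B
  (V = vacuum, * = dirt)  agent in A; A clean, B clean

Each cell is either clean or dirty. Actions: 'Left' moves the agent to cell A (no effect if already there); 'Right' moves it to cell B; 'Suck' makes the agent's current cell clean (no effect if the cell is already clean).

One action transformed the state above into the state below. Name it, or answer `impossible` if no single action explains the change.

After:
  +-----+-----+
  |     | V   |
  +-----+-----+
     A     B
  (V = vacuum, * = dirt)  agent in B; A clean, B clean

try  Left: (A; A:clean, B:clean)
try Right: (B; A:clean, B:clean)  ← match
try  Suck: (A; A:clean, B:clean)

Right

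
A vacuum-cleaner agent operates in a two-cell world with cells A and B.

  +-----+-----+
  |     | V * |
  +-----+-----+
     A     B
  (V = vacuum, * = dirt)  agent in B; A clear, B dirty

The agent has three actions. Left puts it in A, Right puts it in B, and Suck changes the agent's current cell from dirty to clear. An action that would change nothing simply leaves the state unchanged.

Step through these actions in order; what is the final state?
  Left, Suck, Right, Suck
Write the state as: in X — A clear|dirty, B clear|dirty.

[1] after Left: in A — A clear, B dirty
[2] after Suck: in A — A clear, B dirty
[3] after Right: in B — A clear, B dirty
[4] after Suck: in B — A clear, B clear

in B — A clear, B clear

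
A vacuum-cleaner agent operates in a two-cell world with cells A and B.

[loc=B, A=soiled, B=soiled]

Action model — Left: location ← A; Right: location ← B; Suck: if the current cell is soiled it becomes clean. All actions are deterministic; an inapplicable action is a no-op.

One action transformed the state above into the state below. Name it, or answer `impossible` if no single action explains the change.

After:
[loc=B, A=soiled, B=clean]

Suck

try  Left: loc=A A=soiled B=soiled
try Right: loc=B A=soiled B=soiled
try  Suck: loc=B A=soiled B=clean  ← match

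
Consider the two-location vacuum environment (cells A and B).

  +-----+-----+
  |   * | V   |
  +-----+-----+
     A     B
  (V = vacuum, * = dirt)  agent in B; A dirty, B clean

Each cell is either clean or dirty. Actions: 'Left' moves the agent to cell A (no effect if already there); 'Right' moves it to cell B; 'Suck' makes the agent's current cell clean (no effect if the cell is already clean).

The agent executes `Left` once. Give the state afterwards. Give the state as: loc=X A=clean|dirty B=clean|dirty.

loc=A A=dirty B=clean

start: loc=B A=dirty B=clean
[1] after Left: loc=A A=dirty B=clean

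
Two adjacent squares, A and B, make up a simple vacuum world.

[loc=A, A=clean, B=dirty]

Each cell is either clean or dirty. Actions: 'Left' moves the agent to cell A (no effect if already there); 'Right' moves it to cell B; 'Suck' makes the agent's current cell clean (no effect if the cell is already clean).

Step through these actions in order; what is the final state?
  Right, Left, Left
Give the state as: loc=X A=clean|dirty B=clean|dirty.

loc=A A=clean B=dirty

1) do Right; now loc=B A=clean B=dirty
2) do Left; now loc=A A=clean B=dirty
3) do Left; now loc=A A=clean B=dirty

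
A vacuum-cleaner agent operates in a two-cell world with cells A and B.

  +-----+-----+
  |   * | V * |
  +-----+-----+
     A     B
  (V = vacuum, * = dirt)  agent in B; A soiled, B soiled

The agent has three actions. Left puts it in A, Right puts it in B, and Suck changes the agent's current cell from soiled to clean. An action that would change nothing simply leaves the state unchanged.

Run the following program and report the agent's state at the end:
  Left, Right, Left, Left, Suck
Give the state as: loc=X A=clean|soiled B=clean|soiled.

loc=A A=clean B=soiled

1) do Left; now loc=A A=soiled B=soiled
2) do Right; now loc=B A=soiled B=soiled
3) do Left; now loc=A A=soiled B=soiled
4) do Left; now loc=A A=soiled B=soiled
5) do Suck; now loc=A A=clean B=soiled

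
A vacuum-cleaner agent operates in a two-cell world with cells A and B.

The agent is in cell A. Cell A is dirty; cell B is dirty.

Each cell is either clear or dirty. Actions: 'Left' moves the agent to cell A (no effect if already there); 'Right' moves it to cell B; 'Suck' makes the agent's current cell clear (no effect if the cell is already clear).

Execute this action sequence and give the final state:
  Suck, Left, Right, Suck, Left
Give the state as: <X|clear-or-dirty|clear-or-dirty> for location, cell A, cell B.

<A|clear|clear>

t=1 Suck ⇒ <A|clear|dirty>
t=2 Left ⇒ <A|clear|dirty>
t=3 Right ⇒ <B|clear|dirty>
t=4 Suck ⇒ <B|clear|clear>
t=5 Left ⇒ <A|clear|clear>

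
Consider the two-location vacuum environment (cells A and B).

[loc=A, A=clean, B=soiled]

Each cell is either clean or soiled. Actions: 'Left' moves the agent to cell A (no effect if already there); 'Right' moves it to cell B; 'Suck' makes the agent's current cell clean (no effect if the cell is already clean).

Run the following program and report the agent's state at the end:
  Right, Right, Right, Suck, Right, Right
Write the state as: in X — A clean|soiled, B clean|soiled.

Right (#1): in B — A clean, B soiled
Right (#2): in B — A clean, B soiled
Right (#3): in B — A clean, B soiled
Suck (#4): in B — A clean, B clean
Right (#5): in B — A clean, B clean
Right (#6): in B — A clean, B clean

in B — A clean, B clean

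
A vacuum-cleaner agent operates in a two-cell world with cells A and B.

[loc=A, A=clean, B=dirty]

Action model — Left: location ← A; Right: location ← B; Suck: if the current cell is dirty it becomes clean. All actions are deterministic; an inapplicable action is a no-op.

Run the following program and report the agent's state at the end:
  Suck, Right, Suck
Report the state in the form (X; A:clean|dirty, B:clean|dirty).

1. Suck → (A; A:clean, B:dirty)
2. Right → (B; A:clean, B:dirty)
3. Suck → (B; A:clean, B:clean)

(B; A:clean, B:clean)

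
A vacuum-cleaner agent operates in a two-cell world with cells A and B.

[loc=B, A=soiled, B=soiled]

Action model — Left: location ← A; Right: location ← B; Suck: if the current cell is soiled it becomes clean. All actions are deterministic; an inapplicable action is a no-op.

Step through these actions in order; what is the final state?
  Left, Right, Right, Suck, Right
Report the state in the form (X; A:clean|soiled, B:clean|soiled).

(B; A:soiled, B:clean)

[1] after Left: (A; A:soiled, B:soiled)
[2] after Right: (B; A:soiled, B:soiled)
[3] after Right: (B; A:soiled, B:soiled)
[4] after Suck: (B; A:soiled, B:clean)
[5] after Right: (B; A:soiled, B:clean)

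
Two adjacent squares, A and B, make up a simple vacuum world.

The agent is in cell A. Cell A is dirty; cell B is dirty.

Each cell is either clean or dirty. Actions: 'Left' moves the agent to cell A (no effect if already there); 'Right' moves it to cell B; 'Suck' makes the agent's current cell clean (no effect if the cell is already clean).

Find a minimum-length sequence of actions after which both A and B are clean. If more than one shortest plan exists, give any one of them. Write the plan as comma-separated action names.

step 1/3 (Suck): loc=A A=clean B=dirty
step 2/3 (Right): loc=B A=clean B=dirty
step 3/3 (Suck): loc=B A=clean B=clean
min 3: Suck A + move + Suck B

Suck, Right, Suck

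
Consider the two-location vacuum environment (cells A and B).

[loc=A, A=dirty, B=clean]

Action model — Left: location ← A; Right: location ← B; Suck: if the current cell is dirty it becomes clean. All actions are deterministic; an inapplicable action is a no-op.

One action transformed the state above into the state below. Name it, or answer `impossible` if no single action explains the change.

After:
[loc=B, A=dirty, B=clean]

try  Left: <A|dirty|clean>
try Right: <B|dirty|clean>  ← match
try  Suck: <A|clean|clean>

Right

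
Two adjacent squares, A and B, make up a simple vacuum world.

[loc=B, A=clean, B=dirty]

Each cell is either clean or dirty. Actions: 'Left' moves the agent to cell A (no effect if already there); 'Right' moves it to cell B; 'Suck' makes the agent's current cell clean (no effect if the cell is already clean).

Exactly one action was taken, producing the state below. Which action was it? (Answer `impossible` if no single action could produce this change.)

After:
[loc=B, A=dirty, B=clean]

try  Left: (A; A:clean, B:dirty)
try Right: (B; A:clean, B:dirty)
try  Suck: (B; A:clean, B:clean)
no single action produces the after-state

impossible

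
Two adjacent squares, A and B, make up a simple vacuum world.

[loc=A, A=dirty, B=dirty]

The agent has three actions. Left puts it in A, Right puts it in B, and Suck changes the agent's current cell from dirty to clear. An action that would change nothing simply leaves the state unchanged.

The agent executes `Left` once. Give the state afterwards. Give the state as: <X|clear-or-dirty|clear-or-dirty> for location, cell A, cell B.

start: <A|dirty|dirty>
1. Left → <A|dirty|dirty>

<A|dirty|dirty>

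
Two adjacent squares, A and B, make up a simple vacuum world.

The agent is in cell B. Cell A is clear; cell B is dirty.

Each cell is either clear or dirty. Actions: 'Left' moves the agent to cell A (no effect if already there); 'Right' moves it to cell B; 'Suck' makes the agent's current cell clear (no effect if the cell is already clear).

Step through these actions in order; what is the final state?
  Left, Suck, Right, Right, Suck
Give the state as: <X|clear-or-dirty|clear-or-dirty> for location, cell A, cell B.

step 1/5 (Left): <A|clear|dirty>
step 2/5 (Suck): <A|clear|dirty>
step 3/5 (Right): <B|clear|dirty>
step 4/5 (Right): <B|clear|dirty>
step 5/5 (Suck): <B|clear|clear>

<B|clear|clear>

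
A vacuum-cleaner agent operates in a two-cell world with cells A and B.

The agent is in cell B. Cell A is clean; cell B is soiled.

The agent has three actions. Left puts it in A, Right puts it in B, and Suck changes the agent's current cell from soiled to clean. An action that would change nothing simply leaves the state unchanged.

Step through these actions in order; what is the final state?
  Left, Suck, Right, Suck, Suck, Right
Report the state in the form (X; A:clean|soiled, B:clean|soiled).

1. Left → (A; A:clean, B:soiled)
2. Suck → (A; A:clean, B:soiled)
3. Right → (B; A:clean, B:soiled)
4. Suck → (B; A:clean, B:clean)
5. Suck → (B; A:clean, B:clean)
6. Right → (B; A:clean, B:clean)

(B; A:clean, B:clean)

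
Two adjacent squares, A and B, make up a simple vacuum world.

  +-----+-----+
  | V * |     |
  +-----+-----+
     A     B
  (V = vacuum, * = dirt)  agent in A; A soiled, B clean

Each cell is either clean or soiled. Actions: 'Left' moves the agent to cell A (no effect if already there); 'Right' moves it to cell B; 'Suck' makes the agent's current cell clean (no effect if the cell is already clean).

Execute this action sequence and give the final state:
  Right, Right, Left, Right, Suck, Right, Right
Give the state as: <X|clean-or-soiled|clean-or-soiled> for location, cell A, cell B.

<B|soiled|clean>

step 1/7 (Right): <B|soiled|clean>
step 2/7 (Right): <B|soiled|clean>
step 3/7 (Left): <A|soiled|clean>
step 4/7 (Right): <B|soiled|clean>
step 5/7 (Suck): <B|soiled|clean>
step 6/7 (Right): <B|soiled|clean>
step 7/7 (Right): <B|soiled|clean>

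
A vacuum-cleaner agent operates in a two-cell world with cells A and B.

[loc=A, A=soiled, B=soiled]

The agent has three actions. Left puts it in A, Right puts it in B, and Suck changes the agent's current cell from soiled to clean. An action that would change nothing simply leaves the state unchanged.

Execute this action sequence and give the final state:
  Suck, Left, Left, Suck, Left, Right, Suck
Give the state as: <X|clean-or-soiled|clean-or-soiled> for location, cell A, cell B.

<B|clean|clean>

1) do Suck; now <A|clean|soiled>
2) do Left; now <A|clean|soiled>
3) do Left; now <A|clean|soiled>
4) do Suck; now <A|clean|soiled>
5) do Left; now <A|clean|soiled>
6) do Right; now <B|clean|soiled>
7) do Suck; now <B|clean|clean>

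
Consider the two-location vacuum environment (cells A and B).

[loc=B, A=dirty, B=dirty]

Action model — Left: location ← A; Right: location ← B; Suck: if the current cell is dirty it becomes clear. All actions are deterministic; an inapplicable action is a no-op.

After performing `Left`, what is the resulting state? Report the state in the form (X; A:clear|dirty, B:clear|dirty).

(A; A:dirty, B:dirty)

start: (B; A:dirty, B:dirty)
1) do Left; now (A; A:dirty, B:dirty)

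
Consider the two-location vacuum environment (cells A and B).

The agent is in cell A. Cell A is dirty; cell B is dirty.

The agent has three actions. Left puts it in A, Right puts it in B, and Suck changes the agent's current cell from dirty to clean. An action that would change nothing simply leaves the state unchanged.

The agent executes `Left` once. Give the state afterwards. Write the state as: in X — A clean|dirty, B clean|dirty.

start: in A — A dirty, B dirty
1) do Left; now in A — A dirty, B dirty

in A — A dirty, B dirty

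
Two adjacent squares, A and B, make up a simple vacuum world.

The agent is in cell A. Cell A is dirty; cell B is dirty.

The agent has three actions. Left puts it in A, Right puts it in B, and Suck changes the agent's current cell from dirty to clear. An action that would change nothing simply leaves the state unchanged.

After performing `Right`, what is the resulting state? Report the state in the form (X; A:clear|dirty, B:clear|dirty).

(B; A:dirty, B:dirty)

start: (A; A:dirty, B:dirty)
step 1/1 (Right): (B; A:dirty, B:dirty)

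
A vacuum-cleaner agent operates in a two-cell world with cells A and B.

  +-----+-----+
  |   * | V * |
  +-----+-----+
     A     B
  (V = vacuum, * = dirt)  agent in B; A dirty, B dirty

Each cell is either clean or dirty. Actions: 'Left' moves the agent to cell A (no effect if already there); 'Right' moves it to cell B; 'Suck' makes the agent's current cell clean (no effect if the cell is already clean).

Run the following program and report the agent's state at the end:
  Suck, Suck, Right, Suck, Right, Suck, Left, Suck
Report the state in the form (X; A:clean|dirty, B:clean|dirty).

(A; A:clean, B:clean)

[1] after Suck: (B; A:dirty, B:clean)
[2] after Suck: (B; A:dirty, B:clean)
[3] after Right: (B; A:dirty, B:clean)
[4] after Suck: (B; A:dirty, B:clean)
[5] after Right: (B; A:dirty, B:clean)
[6] after Suck: (B; A:dirty, B:clean)
[7] after Left: (A; A:dirty, B:clean)
[8] after Suck: (A; A:clean, B:clean)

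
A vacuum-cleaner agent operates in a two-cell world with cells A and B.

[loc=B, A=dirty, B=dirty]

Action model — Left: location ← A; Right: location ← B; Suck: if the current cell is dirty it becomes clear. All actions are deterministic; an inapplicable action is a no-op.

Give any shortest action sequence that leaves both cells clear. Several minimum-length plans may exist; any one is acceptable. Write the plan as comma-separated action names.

t=1 Suck ⇒ in B — A dirty, B clear
t=2 Left ⇒ in A — A dirty, B clear
t=3 Suck ⇒ in A — A clear, B clear
min 3: Suck B + move + Suck A

Suck, Left, Suck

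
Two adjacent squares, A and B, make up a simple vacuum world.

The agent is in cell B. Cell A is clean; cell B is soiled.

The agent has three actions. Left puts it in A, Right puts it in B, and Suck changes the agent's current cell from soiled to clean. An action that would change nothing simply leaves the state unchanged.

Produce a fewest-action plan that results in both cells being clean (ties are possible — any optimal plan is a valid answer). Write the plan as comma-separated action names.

Suck

Suck (#1): in B — A clean, B clean
min 1: B is soiled, one Suck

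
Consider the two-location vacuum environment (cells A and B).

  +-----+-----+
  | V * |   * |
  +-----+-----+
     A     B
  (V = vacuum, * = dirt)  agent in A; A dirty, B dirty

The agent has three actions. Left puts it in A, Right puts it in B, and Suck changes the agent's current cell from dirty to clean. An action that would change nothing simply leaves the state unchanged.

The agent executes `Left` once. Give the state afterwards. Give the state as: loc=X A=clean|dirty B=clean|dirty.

start: loc=A A=dirty B=dirty
1. Left → loc=A A=dirty B=dirty

loc=A A=dirty B=dirty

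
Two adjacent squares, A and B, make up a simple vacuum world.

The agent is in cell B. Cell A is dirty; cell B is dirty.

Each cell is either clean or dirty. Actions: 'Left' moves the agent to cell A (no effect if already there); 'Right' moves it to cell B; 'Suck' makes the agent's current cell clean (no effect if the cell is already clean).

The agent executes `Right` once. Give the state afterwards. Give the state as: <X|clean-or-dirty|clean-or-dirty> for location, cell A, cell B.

<B|dirty|dirty>

start: <B|dirty|dirty>
t=1 Right ⇒ <B|dirty|dirty>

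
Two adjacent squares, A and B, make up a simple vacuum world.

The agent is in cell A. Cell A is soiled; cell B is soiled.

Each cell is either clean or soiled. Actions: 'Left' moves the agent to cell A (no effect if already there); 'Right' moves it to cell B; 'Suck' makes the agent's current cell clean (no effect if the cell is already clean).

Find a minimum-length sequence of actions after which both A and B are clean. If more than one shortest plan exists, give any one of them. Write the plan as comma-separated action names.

[1] after Suck: (A; A:clean, B:soiled)
[2] after Right: (B; A:clean, B:soiled)
[3] after Suck: (B; A:clean, B:clean)
min 3: Suck A + move + Suck B

Suck, Right, Suck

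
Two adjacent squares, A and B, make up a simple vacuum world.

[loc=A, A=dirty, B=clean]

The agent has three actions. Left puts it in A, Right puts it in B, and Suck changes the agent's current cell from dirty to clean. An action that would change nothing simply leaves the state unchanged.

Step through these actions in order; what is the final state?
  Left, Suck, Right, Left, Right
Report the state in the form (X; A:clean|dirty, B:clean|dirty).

(B; A:clean, B:clean)

[1] after Left: (A; A:dirty, B:clean)
[2] after Suck: (A; A:clean, B:clean)
[3] after Right: (B; A:clean, B:clean)
[4] after Left: (A; A:clean, B:clean)
[5] after Right: (B; A:clean, B:clean)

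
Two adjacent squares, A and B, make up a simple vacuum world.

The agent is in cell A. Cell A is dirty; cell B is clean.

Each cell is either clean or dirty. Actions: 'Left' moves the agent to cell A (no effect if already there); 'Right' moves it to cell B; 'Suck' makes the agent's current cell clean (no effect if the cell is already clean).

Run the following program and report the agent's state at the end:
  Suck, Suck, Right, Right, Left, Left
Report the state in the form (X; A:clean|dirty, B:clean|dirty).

(A; A:clean, B:clean)

step 1/6 (Suck): (A; A:clean, B:clean)
step 2/6 (Suck): (A; A:clean, B:clean)
step 3/6 (Right): (B; A:clean, B:clean)
step 4/6 (Right): (B; A:clean, B:clean)
step 5/6 (Left): (A; A:clean, B:clean)
step 6/6 (Left): (A; A:clean, B:clean)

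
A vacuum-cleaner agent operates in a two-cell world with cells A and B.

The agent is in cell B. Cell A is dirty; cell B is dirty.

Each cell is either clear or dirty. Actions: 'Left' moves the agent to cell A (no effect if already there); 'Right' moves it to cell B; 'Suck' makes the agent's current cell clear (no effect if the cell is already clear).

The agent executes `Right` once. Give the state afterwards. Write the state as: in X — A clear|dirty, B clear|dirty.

in B — A dirty, B dirty

start: in B — A dirty, B dirty
1) do Right; now in B — A dirty, B dirty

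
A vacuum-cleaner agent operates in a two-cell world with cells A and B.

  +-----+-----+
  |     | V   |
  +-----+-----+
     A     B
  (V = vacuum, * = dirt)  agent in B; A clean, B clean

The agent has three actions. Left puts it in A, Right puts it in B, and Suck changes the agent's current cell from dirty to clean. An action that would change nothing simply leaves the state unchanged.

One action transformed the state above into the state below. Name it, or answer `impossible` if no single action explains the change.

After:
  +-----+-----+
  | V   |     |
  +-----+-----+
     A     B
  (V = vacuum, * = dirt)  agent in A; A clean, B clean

Left

try  Left: in A — A clean, B clean  ← match
try Right: in B — A clean, B clean
try  Suck: in B — A clean, B clean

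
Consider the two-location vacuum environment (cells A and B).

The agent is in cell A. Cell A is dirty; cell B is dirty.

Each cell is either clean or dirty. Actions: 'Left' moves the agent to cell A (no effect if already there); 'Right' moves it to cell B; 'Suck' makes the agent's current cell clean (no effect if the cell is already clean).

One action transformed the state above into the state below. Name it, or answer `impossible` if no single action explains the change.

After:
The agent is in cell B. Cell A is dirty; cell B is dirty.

Right

try  Left: loc=A A=dirty B=dirty
try Right: loc=B A=dirty B=dirty  ← match
try  Suck: loc=A A=clean B=dirty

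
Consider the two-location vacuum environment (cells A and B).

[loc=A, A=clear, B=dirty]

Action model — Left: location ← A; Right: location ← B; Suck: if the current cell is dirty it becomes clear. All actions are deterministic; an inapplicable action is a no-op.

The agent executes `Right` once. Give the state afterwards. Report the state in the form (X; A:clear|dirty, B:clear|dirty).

start: (A; A:clear, B:dirty)
Right (#1): (B; A:clear, B:dirty)

(B; A:clear, B:dirty)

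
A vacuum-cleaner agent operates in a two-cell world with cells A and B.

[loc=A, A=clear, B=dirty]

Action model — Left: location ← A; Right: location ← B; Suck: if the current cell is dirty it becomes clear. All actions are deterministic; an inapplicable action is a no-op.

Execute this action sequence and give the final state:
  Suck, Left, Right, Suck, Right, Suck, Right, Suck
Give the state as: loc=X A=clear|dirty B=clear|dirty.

loc=B A=clear B=clear

[1] after Suck: loc=A A=clear B=dirty
[2] after Left: loc=A A=clear B=dirty
[3] after Right: loc=B A=clear B=dirty
[4] after Suck: loc=B A=clear B=clear
[5] after Right: loc=B A=clear B=clear
[6] after Suck: loc=B A=clear B=clear
[7] after Right: loc=B A=clear B=clear
[8] after Suck: loc=B A=clear B=clear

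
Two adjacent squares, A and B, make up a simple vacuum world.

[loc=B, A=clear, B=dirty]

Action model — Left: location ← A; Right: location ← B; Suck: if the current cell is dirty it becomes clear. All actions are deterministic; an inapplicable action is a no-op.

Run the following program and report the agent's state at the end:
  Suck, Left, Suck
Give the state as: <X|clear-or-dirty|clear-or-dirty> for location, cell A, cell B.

<A|clear|clear>

1. Suck → <B|clear|clear>
2. Left → <A|clear|clear>
3. Suck → <A|clear|clear>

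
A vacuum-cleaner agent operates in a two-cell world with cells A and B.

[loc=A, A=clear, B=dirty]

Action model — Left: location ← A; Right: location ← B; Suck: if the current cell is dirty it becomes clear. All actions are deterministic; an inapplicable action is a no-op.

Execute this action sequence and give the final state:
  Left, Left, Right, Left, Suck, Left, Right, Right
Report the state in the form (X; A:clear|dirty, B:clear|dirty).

1) do Left; now (A; A:clear, B:dirty)
2) do Left; now (A; A:clear, B:dirty)
3) do Right; now (B; A:clear, B:dirty)
4) do Left; now (A; A:clear, B:dirty)
5) do Suck; now (A; A:clear, B:dirty)
6) do Left; now (A; A:clear, B:dirty)
7) do Right; now (B; A:clear, B:dirty)
8) do Right; now (B; A:clear, B:dirty)

(B; A:clear, B:dirty)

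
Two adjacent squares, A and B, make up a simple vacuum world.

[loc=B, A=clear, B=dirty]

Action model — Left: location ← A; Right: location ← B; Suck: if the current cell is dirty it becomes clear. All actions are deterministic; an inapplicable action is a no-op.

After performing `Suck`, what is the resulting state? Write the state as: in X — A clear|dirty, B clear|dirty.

start: in B — A clear, B dirty
t=1 Suck ⇒ in B — A clear, B clear

in B — A clear, B clear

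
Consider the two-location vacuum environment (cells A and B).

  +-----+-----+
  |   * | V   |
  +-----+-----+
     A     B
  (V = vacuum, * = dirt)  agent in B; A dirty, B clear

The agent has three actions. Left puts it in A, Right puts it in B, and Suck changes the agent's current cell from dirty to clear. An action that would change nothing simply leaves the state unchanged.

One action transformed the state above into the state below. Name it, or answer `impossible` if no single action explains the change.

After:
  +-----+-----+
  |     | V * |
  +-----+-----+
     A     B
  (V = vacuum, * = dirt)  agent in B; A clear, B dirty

try  Left: <A|dirty|clear>
try Right: <B|dirty|clear>
try  Suck: <B|dirty|clear>
no single action produces the after-state

impossible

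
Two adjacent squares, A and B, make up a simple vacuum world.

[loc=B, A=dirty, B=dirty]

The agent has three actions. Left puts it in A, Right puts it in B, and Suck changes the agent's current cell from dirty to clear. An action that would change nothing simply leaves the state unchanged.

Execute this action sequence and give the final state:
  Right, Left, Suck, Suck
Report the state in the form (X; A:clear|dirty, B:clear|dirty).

Right (#1): (B; A:dirty, B:dirty)
Left (#2): (A; A:dirty, B:dirty)
Suck (#3): (A; A:clear, B:dirty)
Suck (#4): (A; A:clear, B:dirty)

(A; A:clear, B:dirty)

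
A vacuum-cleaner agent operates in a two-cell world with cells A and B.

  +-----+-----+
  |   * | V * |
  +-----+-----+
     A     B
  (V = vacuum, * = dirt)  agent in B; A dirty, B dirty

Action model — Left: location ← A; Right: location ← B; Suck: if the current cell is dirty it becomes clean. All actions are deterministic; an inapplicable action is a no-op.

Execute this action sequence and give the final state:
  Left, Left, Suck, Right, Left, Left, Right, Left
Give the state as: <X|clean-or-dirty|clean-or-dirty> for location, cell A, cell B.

<A|clean|dirty>

1. Left → <A|dirty|dirty>
2. Left → <A|dirty|dirty>
3. Suck → <A|clean|dirty>
4. Right → <B|clean|dirty>
5. Left → <A|clean|dirty>
6. Left → <A|clean|dirty>
7. Right → <B|clean|dirty>
8. Left → <A|clean|dirty>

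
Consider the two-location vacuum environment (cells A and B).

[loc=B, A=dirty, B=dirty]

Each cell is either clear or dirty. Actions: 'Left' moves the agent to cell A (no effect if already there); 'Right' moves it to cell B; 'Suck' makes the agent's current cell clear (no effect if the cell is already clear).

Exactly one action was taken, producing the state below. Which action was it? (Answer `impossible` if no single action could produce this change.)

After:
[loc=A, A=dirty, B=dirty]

Left

try  Left: (A; A:dirty, B:dirty)  ← match
try Right: (B; A:dirty, B:dirty)
try  Suck: (B; A:dirty, B:clear)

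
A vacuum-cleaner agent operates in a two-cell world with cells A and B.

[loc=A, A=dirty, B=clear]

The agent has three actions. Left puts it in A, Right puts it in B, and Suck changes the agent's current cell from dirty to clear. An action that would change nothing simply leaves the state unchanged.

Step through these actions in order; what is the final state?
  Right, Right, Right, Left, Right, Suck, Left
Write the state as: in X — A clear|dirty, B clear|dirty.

[1] after Right: in B — A dirty, B clear
[2] after Right: in B — A dirty, B clear
[3] after Right: in B — A dirty, B clear
[4] after Left: in A — A dirty, B clear
[5] after Right: in B — A dirty, B clear
[6] after Suck: in B — A dirty, B clear
[7] after Left: in A — A dirty, B clear

in A — A dirty, B clear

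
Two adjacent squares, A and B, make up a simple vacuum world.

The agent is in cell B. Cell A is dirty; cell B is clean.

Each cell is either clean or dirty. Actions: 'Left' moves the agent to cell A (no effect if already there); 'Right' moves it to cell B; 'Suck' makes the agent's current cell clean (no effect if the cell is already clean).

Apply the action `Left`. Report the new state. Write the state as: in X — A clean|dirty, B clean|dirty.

in A — A dirty, B clean

start: in B — A dirty, B clean
t=1 Left ⇒ in A — A dirty, B clean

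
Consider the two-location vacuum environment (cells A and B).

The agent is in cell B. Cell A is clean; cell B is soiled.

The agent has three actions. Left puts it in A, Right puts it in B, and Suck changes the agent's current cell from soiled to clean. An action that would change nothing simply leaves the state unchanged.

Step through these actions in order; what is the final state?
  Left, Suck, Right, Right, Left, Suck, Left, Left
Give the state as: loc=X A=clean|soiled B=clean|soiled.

loc=A A=clean B=soiled

1) do Left; now loc=A A=clean B=soiled
2) do Suck; now loc=A A=clean B=soiled
3) do Right; now loc=B A=clean B=soiled
4) do Right; now loc=B A=clean B=soiled
5) do Left; now loc=A A=clean B=soiled
6) do Suck; now loc=A A=clean B=soiled
7) do Left; now loc=A A=clean B=soiled
8) do Left; now loc=A A=clean B=soiled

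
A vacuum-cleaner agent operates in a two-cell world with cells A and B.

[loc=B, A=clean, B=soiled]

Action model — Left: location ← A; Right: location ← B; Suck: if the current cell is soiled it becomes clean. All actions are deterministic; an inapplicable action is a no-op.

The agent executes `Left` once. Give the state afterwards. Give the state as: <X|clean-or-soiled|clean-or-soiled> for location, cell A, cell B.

start: <B|clean|soiled>
t=1 Left ⇒ <A|clean|soiled>

<A|clean|soiled>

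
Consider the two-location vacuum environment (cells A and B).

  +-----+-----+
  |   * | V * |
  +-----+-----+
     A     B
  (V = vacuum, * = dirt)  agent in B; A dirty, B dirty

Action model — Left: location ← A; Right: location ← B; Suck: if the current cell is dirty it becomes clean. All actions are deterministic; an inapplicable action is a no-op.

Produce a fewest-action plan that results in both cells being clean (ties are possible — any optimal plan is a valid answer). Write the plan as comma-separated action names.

[1] after Suck: loc=B A=dirty B=clean
[2] after Left: loc=A A=dirty B=clean
[3] after Suck: loc=A A=clean B=clean
min 3: Suck B + move + Suck A

Suck, Left, Suck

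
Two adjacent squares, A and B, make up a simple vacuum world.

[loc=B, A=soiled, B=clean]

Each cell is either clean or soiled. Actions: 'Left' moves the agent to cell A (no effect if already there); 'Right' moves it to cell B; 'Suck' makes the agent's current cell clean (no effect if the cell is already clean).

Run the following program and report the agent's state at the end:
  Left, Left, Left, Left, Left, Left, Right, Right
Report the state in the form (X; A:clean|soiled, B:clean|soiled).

step 1/8 (Left): (A; A:soiled, B:clean)
step 2/8 (Left): (A; A:soiled, B:clean)
step 3/8 (Left): (A; A:soiled, B:clean)
step 4/8 (Left): (A; A:soiled, B:clean)
step 5/8 (Left): (A; A:soiled, B:clean)
step 6/8 (Left): (A; A:soiled, B:clean)
step 7/8 (Right): (B; A:soiled, B:clean)
step 8/8 (Right): (B; A:soiled, B:clean)

(B; A:soiled, B:clean)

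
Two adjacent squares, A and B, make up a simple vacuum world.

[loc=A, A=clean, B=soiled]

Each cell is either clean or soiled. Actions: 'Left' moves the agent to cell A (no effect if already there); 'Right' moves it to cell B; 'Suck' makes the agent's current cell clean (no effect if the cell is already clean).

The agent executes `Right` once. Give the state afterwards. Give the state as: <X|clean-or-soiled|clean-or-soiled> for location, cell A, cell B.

<B|clean|soiled>

start: <A|clean|soiled>
Right (#1): <B|clean|soiled>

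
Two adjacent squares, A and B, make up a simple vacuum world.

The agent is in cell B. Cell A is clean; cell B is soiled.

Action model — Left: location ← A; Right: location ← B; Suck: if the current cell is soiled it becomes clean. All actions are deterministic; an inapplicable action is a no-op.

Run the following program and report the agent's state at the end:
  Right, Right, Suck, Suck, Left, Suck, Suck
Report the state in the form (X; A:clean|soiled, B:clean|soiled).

(A; A:clean, B:clean)

t=1 Right ⇒ (B; A:clean, B:soiled)
t=2 Right ⇒ (B; A:clean, B:soiled)
t=3 Suck ⇒ (B; A:clean, B:clean)
t=4 Suck ⇒ (B; A:clean, B:clean)
t=5 Left ⇒ (A; A:clean, B:clean)
t=6 Suck ⇒ (A; A:clean, B:clean)
t=7 Suck ⇒ (A; A:clean, B:clean)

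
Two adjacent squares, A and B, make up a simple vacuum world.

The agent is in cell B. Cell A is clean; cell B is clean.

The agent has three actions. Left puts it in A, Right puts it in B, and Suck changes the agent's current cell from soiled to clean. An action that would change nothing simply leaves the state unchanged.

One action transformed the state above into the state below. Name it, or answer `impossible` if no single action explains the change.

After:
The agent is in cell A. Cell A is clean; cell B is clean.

try  Left: in A — A clean, B clean  ← match
try Right: in B — A clean, B clean
try  Suck: in B — A clean, B clean

Left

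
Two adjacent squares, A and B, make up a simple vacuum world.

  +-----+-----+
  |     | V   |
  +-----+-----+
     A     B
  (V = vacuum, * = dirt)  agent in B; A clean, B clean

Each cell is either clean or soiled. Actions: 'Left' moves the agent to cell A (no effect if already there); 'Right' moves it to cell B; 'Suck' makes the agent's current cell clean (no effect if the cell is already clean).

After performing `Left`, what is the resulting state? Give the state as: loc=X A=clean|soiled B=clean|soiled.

loc=A A=clean B=clean

start: loc=B A=clean B=clean
step 1/1 (Left): loc=A A=clean B=clean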